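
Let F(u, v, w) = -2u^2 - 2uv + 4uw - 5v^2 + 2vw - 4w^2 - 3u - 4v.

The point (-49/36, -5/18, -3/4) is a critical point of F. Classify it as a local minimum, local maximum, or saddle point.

The Hessian is constant: H = [[-4, -2, 4], [-2, -10, 2], [4, 2, -8]].
Leading principal minors: Δ₁ = -4, Δ₂ = 36, Δ₃ = -144.
The minors alternate sign starting negative (−, +, −), so H is negative definite: a local maximum.

local maximum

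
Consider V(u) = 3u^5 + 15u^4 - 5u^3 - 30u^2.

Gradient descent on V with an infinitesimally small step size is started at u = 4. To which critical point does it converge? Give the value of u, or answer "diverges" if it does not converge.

1

V'(u) = 15u(u - 1)(u + 1)(u + 4), so V'(4) = 7200.
Gradient descent moves in the -V' direction, i.e. u is decreasing.
The nearest critical point in that direction is u = 1, where V'' = 150 > 0 (a local minimum). The iterate converges there.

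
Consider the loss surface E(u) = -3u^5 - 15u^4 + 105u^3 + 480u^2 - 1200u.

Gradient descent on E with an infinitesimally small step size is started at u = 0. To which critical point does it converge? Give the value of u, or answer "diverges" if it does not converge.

E'(u) = -15(u - 4)(u - 1)(u + 4)(u + 5), so E'(0) = -1200.
Gradient descent moves in the -E' direction, i.e. u is increasing.
The nearest critical point in that direction is u = 1, where E'' = 1350 > 0 (a local minimum). The iterate converges there.

1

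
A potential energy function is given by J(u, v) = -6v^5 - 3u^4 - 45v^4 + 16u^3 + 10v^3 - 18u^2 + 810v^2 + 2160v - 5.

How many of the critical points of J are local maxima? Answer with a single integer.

J separates as a function of u plus a function of v, so ∇J=0 decouples.
∂J/∂u = -12u(u - 3)(u - 1) = 0 at u ∈ {0, 1, 3}; ∂J/∂v = -30(v - 3)(v + 2)(v + 3)(v + 4) = 0 at v ∈ {-4, -3, -2, 3}.
The Hessian is diagonal: diag(J_uu, J_vv). Second derivatives: J_uu(0)=-36, J_uu(1)=24, J_uu(3)=-72; J_vv(-4)=420, J_vv(-3)=-180, J_vv(-2)=300, J_vv(3)=-6300.
Local maxima occur where both diagonal entries negative: (0, -3), (0, 3), (3, -3), (3, 3). Count: 4.

4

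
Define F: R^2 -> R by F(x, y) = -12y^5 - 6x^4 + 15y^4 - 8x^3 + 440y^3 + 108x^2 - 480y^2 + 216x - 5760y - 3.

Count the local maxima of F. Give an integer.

F separates as a function of x plus a function of y, so ∇F=0 decouples.
∂F/∂x = -24(x - 3)(x + 1)(x + 3) = 0 at x ∈ {-3, -1, 3}; ∂F/∂y = -60(y - 4)(y - 3)(y + 2)(y + 4) = 0 at y ∈ {-4, -2, 3, 4}.
The Hessian is diagonal: diag(F_xx, F_yy). Second derivatives: F_xx(-3)=-288, F_xx(-1)=192, F_xx(3)=-576; F_yy(-4)=6720, F_yy(-2)=-3600, F_yy(3)=2100, F_yy(4)=-2880.
Local maxima occur where both diagonal entries negative: (-3, -2), (-3, 4), (3, -2), (3, 4). Count: 4.

4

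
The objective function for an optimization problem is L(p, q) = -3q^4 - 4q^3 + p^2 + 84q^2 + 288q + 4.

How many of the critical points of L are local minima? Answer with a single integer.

1

L separates as a function of p plus a function of q, so ∇L=0 decouples.
∂L/∂p = 2p = 0 at p ∈ {0}; ∂L/∂q = -12(q - 4)(q + 2)(q + 3) = 0 at q ∈ {-3, -2, 4}.
The Hessian is diagonal: diag(L_pp, L_qq). Second derivatives: L_pp(0)=2; L_qq(-3)=-84, L_qq(-2)=72, L_qq(4)=-504.
Local minima occur where both diagonal entries positive: (0, -2). Count: 1.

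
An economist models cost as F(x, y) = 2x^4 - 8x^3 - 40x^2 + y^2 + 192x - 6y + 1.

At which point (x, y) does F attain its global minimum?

(-3, 3)

F(x,y) separates as P(x) + Q(y) + 1, so its minimum is min P + min Q + 1.
P'(x) = 8(x - 4)(x - 2)(x + 3) vanishes at x ∈ {-3, 2, 4}; Q'(y) = 2y - 6 vanishes at y ∈ {3}.
Local minima of P (where P''>0): P(-3)=-558, P(4)=128. Local minima of Q: Q(3)=-9.
So the global minimum of F is P(-3) + Q(3) + 1 = -558 − 9 + 1 = -566, attained at (-3, 3).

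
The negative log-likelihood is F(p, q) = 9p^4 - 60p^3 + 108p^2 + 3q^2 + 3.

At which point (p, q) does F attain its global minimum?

F(p,q) separates as A(p) + B(q) + 3, so its minimum is min A + min B + 3.
A'(p) = 36p(p - 3)(p - 2) vanishes at p ∈ {0, 2, 3}; B'(q) = 6q vanishes at q ∈ {0}.
Local minima of A (where A''>0): A(0)=0, A(3)=81. Local minima of B: B(0)=0.
So the global minimum of F is A(0) + B(0) + 3 = 0 + 0 + 3 = 3, attained at (0, 0).

(0, 0)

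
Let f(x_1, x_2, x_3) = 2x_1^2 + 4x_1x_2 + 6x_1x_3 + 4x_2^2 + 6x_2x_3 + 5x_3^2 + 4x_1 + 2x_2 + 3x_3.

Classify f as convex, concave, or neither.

f is quadratic, so its Hessian is the constant matrix H = [[4, 4, 6], [4, 8, 6], [6, 6, 10]].
Leading principal minors: 4, 16, 16.
All positive ⇒ H ≻ 0 ⇒ convex.

convex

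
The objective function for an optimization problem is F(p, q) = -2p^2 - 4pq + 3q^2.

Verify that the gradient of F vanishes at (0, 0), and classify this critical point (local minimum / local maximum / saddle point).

saddle point

∇F = (-4p - 4q, -4p + 6q); substituting (0, 0) gives ∇F = (0, 0), so (0, 0) is indeed a critical point.
The Hessian of F is constant: H = [[-4, -4], [-4, 6]].
det(H) = (-4)·6 − (-4)² = -40.
Since det(H) < 0, H is indefinite and the critical point is a saddle point.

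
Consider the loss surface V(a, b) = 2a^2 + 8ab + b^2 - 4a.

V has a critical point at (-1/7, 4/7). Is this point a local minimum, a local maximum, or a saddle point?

saddle point

The Hessian of V is constant: H = [[4, 8], [8, 2]].
det(H) = 4·2 − 8² = -56.
Since det(H) < 0, H is indefinite and the critical point is a saddle point.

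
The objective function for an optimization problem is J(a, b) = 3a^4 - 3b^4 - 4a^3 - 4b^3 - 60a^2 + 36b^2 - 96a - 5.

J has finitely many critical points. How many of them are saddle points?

J separates as a function of a plus a function of b, so ∇J=0 decouples.
∂J/∂a = 12(a - 4)(a + 1)(a + 2) = 0 at a ∈ {-2, -1, 4}; ∂J/∂b = -12b(b - 2)(b + 3) = 0 at b ∈ {-3, 0, 2}.
The Hessian is diagonal: diag(J_aa, J_bb). Second derivatives: J_aa(-2)=72, J_aa(-1)=-60, J_aa(4)=360; J_bb(-3)=-180, J_bb(0)=72, J_bb(2)=-120.
Saddle points occur where the two diagonal entries have opposite signs: (-2, -3), (-2, 2), (-1, 0), (4, -3), (4, 2). Count: 5.

5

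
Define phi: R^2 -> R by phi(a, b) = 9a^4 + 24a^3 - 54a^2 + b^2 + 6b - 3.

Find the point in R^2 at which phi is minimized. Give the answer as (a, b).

(-3, -3)

phi(a,b) separates as P(a) + Q(b) − 3, so its minimum is min P + min Q − 3.
P'(a) = 36a(a - 1)(a + 3) vanishes at a ∈ {-3, 0, 1}; Q'(b) = 2b + 6 vanishes at b ∈ {-3}.
Local minima of P (where P''>0): P(-3)=-405, P(1)=-21. Local minima of Q: Q(-3)=-9.
So the global minimum of phi is P(-3) + Q(-3) − 3 = -405 − 9 − 3 = -417, attained at (-3, -3).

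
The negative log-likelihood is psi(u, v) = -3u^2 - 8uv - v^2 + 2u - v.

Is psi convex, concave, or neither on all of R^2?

psi is quadratic, so its Hessian is the constant matrix H = [[-6, -8], [-8, -2]].
det(H) = -52, tr(H) = -8.
det(H) < 0, so H is indefinite: neither convex nor concave.

neither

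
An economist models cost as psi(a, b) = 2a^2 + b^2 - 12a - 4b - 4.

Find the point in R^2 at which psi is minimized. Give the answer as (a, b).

(3, 2)

psi(a,b) separates as P(a) + Q(b) − 4, so its minimum is min P + min Q − 4.
P'(a) = 4a - 12 vanishes at a ∈ {3}; Q'(b) = 2b - 4 vanishes at b ∈ {2}.
Local minima of P (where P''>0): P(3)=-18. Local minima of Q: Q(2)=-4.
So the global minimum of psi is P(3) + Q(2) − 4 = -18 − 4 − 4 = -26, attained at (3, 2).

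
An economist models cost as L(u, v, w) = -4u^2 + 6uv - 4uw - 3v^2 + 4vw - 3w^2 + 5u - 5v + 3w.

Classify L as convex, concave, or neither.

concave

L is quadratic, so its Hessian is the constant matrix H = [[-8, 6, -4], [6, -6, 4], [-4, 4, -6]].
Leading principal minors: -8, 12, -40.
Signs alternate −, +, − ⇒ H ≺ 0 ⇒ concave.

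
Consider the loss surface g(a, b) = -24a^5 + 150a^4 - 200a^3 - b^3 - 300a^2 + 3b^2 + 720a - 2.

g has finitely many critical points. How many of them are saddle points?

g separates as a function of a plus a function of b, so ∇g=0 decouples.
∂g/∂a = -120(a - 3)(a - 2)(a - 1)(a + 1) = 0 at a ∈ {-1, 1, 2, 3}; ∂g/∂b = -3b(b - 2) = 0 at b ∈ {0, 2}.
The Hessian is diagonal: diag(g_aa, g_bb). Second derivatives: g_aa(-1)=2880, g_aa(1)=-480, g_aa(2)=360, g_aa(3)=-960; g_bb(0)=6, g_bb(2)=-6.
Saddle points occur where the two diagonal entries have opposite signs: (-1, 2), (1, 0), (2, 2), (3, 0). Count: 4.

4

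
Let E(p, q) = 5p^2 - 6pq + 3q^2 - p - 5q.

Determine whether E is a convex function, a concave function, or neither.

convex

E is quadratic, so its Hessian is the constant matrix H = [[10, -6], [-6, 6]].
det(H) = 24, tr(H) = 16.
det(H) > 0 and tr(H) > 0, so H is positive definite everywhere: convex.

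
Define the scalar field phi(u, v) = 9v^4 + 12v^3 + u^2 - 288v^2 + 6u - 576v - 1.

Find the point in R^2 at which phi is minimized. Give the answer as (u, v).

phi(u,v) separates as P(u) + Q(v) − 1, so its minimum is min P + min Q − 1.
P'(u) = 2u + 6 vanishes at u ∈ {-3}; Q'(v) = 36(v - 4)(v + 1)(v + 4) vanishes at v ∈ {-4, -1, 4}.
Local minima of P (where P''>0): P(-3)=-9. Local minima of Q: Q(-4)=-768, Q(4)=-3840.
So the global minimum of phi is P(-3) + Q(4) − 1 = -9 − 3840 − 1 = -3850, attained at (-3, 4).

(-3, 4)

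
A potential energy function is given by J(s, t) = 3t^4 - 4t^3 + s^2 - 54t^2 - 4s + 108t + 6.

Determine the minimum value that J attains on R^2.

J(s,t) separates as P(s) + Q(t) + 6, so its minimum is min P + min Q + 6.
P'(s) = 2s - 4 vanishes at s ∈ {2}; Q'(t) = 12(t - 3)(t - 1)(t + 3) vanishes at t ∈ {-3, 1, 3}.
Local minima of P (where P''>0): P(2)=-4. Local minima of Q: Q(-3)=-459, Q(3)=-27.
So the global minimum of J is P(2) + Q(-3) + 6 = -4 − 459 + 6 = -457, attained at (2, -3).

-457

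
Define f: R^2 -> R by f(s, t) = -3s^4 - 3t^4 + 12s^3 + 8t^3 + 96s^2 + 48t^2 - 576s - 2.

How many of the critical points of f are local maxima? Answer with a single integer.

4

f separates as a function of s plus a function of t, so ∇f=0 decouples.
∂f/∂s = -12(s - 4)(s - 3)(s + 4) = 0 at s ∈ {-4, 3, 4}; ∂f/∂t = -12t(t - 4)(t + 2) = 0 at t ∈ {-2, 0, 4}.
The Hessian is diagonal: diag(f_ss, f_tt). Second derivatives: f_ss(-4)=-672, f_ss(3)=84, f_ss(4)=-96; f_tt(-2)=-144, f_tt(0)=96, f_tt(4)=-288.
Local maxima occur where both diagonal entries negative: (-4, -2), (-4, 4), (4, -2), (4, 4). Count: 4.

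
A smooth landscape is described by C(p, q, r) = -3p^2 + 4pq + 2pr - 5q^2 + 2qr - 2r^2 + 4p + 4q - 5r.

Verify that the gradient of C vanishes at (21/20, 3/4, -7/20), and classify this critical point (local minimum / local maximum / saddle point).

local maximum

∇C = (-6p + 4q + 2r + 4, 4p - 10q + 2r + 4, 2p + 2q - 4r - 5); substituting (21/20, 3/4, -7/20) gives ∇C = (0, 0, 0), so (21/20, 3/4, -7/20) is indeed a critical point.
The Hessian is constant: H = [[-6, 4, 2], [4, -10, 2], [2, 2, -4]].
Leading principal minors: Δ₁ = -6, Δ₂ = 44, Δ₃ = -80.
The minors alternate sign starting negative (−, +, −), so H is negative definite: a local maximum.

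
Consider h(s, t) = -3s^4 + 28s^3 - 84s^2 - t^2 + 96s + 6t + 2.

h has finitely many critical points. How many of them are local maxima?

h separates as a function of s plus a function of t, so ∇h=0 decouples.
∂h/∂s = -12(s - 4)(s - 2)(s - 1) = 0 at s ∈ {1, 2, 4}; ∂h/∂t = -2(t - 3) = 0 at t ∈ {3}.
The Hessian is diagonal: diag(h_ss, h_tt). Second derivatives: h_ss(1)=-36, h_ss(2)=24, h_ss(4)=-72; h_tt(3)=-2.
Local maxima occur where both diagonal entries negative: (1, 3), (4, 3). Count: 2.

2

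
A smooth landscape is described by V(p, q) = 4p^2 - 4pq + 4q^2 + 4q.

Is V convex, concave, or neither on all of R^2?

V is quadratic, so its Hessian is the constant matrix H = [[8, -4], [-4, 8]].
det(H) = 48, tr(H) = 16.
det(H) > 0 and tr(H) > 0, so H is positive definite everywhere: convex.

convex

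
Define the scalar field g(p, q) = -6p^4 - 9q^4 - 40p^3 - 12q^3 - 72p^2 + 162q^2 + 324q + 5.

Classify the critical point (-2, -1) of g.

local minimum

The mixed partial ∂²g/∂p∂q is 0, so the Hessian at any point is diag(g_pp, g_qq) = diag(-24(3p^2 + 10p + 6), 36(-3q^2 - 2q + 9)).
At (-2, -1): H = diag(48, 288).
Both eigenvalues are positive, so H is positive definite: a local minimum.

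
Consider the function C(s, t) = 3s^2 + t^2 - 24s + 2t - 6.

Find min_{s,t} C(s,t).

C(s,t) separates as P(s) + Q(t) − 6, so its minimum is min P + min Q − 6.
P'(s) = 6s - 24 vanishes at s ∈ {4}; Q'(t) = 2(t + 1) vanishes at t ∈ {-1}.
Local minima of P (where P''>0): P(4)=-48. Local minima of Q: Q(-1)=-1.
So the global minimum of C is P(4) + Q(-1) − 6 = -48 − 1 − 6 = -55, attained at (4, -1).

-55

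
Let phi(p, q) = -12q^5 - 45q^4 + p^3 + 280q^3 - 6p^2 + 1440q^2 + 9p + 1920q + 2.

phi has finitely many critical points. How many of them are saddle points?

phi separates as a function of p plus a function of q, so ∇phi=0 decouples.
∂phi/∂p = 3(p - 3)(p - 1) = 0 at p ∈ {1, 3}; ∂phi/∂q = -60(q - 4)(q + 1)(q + 2)(q + 4) = 0 at q ∈ {-4, -2, -1, 4}.
The Hessian is diagonal: diag(phi_pp, phi_qq). Second derivatives: phi_pp(1)=-6, phi_pp(3)=6; phi_qq(-4)=2880, phi_qq(-2)=-720, phi_qq(-1)=900, phi_qq(4)=-14400.
Saddle points occur where the two diagonal entries have opposite signs: (1, -4), (1, -1), (3, -2), (3, 4). Count: 4.

4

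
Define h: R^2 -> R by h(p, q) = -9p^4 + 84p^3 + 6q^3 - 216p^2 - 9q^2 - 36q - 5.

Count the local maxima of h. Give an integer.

h separates as a function of p plus a function of q, so ∇h=0 decouples.
∂h/∂p = -36p(p - 4)(p - 3) = 0 at p ∈ {0, 3, 4}; ∂h/∂q = 18(q - 2)(q + 1) = 0 at q ∈ {-1, 2}.
The Hessian is diagonal: diag(h_pp, h_qq). Second derivatives: h_pp(0)=-432, h_pp(3)=108, h_pp(4)=-144; h_qq(-1)=-54, h_qq(2)=54.
Local maxima occur where both diagonal entries negative: (0, -1), (4, -1). Count: 2.

2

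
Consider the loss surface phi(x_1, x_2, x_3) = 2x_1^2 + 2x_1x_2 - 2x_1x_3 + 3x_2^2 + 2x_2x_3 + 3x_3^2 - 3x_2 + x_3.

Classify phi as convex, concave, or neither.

convex

phi is quadratic, so its Hessian is the constant matrix H = [[4, 2, -2], [2, 6, 2], [-2, 2, 6]].
Leading principal minors: 4, 20, 64.
All positive ⇒ H ≻ 0 ⇒ convex.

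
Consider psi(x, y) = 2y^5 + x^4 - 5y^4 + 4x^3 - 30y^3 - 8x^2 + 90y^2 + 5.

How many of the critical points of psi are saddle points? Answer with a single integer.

psi separates as a function of x plus a function of y, so ∇psi=0 decouples.
∂psi/∂x = 4x(x - 1)(x + 4) = 0 at x ∈ {-4, 0, 1}; ∂psi/∂y = 10y(y - 3)(y - 2)(y + 3) = 0 at y ∈ {-3, 0, 2, 3}.
The Hessian is diagonal: diag(psi_xx, psi_yy). Second derivatives: psi_xx(-4)=80, psi_xx(0)=-16, psi_xx(1)=20; psi_yy(-3)=-900, psi_yy(0)=180, psi_yy(2)=-100, psi_yy(3)=180.
Saddle points occur where the two diagonal entries have opposite signs: (-4, -3), (-4, 2), (0, 0), (0, 3), (1, -3), (1, 2). Count: 6.

6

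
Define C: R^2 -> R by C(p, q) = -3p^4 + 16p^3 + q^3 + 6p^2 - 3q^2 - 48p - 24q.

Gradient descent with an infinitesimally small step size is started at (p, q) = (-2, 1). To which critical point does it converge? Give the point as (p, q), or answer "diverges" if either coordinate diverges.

C is separable, so gradient descent decouples: p follows -∂C/∂p, q follows -∂C/∂q.
∂C/∂p = -12(p - 4)(p - 1)(p + 1); at p=-2 this is 216, so p decreases.
∂C/∂q = 3(q - 4)(q + 2); at q=1 this is -27, so q increases.
The p-coordinate has no critical point in that direction and runs off to infinity.

diverges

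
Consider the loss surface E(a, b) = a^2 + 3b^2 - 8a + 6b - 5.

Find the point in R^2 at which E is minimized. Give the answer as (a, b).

(4, -1)

E(a,b) separates as P(a) + Q(b) − 5, so its minimum is min P + min Q − 5.
P'(a) = 2a - 8 vanishes at a ∈ {4}; Q'(b) = 6b + 6 vanishes at b ∈ {-1}.
Local minima of P (where P''>0): P(4)=-16. Local minima of Q: Q(-1)=-3.
So the global minimum of E is P(4) + Q(-1) − 5 = -16 − 3 − 5 = -24, attained at (4, -1).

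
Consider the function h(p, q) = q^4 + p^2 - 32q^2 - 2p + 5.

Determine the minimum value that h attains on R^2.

h(p,q) separates as A(p) + B(q) + 5, so its minimum is min A + min B + 5.
A'(p) = 2p - 2 vanishes at p ∈ {1}; B'(q) = 4q(q - 4)(q + 4) vanishes at q ∈ {-4, 0, 4}.
Local minima of A (where A''>0): A(1)=-1. Local minima of B: B(-4)=-256, B(4)=-256.
So the global minimum of h is A(1) + B(-4) + 5 = -1 − 256 + 5 = -252, attained at (1, -4).

-252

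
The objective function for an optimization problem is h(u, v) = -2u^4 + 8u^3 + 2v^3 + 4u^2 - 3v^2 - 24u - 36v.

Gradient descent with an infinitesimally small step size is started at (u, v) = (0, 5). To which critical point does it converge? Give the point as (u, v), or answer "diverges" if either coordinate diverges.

(1, 3)

h is separable, so gradient descent decouples: u follows -∂h/∂u, v follows -∂h/∂v.
∂h/∂u = -8(u - 3)(u - 1)(u + 1); at u=0 this is -24, so u increases.
∂h/∂v = 6(v - 3)(v + 2); at v=5 this is 84, so v decreases.
u converges to its nearest critical value 1 (a local min of the u-part); v converges to 3. The iterate converges to (1, 3).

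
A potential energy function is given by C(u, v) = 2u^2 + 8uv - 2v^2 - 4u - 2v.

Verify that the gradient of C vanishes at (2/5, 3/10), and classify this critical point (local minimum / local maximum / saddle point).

saddle point

∇C = (4u + 8v - 4, 8u - 4v - 2); substituting (2/5, 3/10) gives ∇C = (0, 0), so (2/5, 3/10) is indeed a critical point.
The Hessian of C is constant: H = [[4, 8], [8, -4]].
det(H) = 4·(-4) − 8² = -80.
Since det(H) < 0, H is indefinite and the critical point is a saddle point.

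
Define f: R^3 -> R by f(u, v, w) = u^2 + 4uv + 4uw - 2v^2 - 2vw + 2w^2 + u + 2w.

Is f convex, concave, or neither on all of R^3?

f is quadratic, so its Hessian is the constant matrix H = [[2, 4, 4], [4, -4, -2], [4, -2, 4]].
Leading principal minors: 2, -24, -104.
Neither pattern holds ⇒ H is indefinite ⇒ neither convex nor concave.

neither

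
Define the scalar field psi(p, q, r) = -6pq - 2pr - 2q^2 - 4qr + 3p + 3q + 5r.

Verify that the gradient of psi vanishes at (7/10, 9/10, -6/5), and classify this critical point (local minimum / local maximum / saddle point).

∇psi = (-6q - 2r + 3, -6p - 4q - 4r + 3, -2p - 4q + 5); substituting (7/10, 9/10, -6/5) gives ∇psi = (0, 0, 0), so (7/10, 9/10, -6/5) is indeed a critical point.
The Hessian is constant: H = [[0, -6, -2], [-6, -4, -4], [-2, -4, 0]].
Leading principal minors: Δ₁ = 0, Δ₂ = -36, Δ₃ = -80.
The minors fit neither the all-positive nor the alternating-sign pattern, so H is indefinite: a saddle point.

saddle point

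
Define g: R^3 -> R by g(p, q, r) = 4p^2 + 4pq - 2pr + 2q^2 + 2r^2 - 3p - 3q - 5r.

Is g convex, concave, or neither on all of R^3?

g is quadratic, so its Hessian is the constant matrix H = [[8, 4, -2], [4, 4, 0], [-2, 0, 4]].
Leading principal minors: 8, 16, 48.
All positive ⇒ H ≻ 0 ⇒ convex.

convex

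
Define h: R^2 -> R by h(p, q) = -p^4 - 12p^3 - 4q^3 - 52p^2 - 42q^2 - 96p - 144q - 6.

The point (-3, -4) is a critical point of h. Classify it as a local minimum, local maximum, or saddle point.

local minimum

The mixed partial ∂²h/∂p∂q is 0, so the Hessian at any point is diag(h_pp, h_qq) = diag(-4(3p^2 + 18p + 26), -12(2q + 7)).
At (-3, -4): H = diag(4, 12).
Both eigenvalues are positive, so H is positive definite: a local minimum.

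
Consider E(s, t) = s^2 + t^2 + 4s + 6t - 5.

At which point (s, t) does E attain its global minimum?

(-2, -3)

E(s,t) separates as P(s) + Q(t) − 5, so its minimum is min P + min Q − 5.
P'(s) = 2s + 4 vanishes at s ∈ {-2}; Q'(t) = 2(t + 3) vanishes at t ∈ {-3}.
Local minima of P (where P''>0): P(-2)=-4. Local minima of Q: Q(-3)=-9.
So the global minimum of E is P(-2) + Q(-3) − 5 = -4 − 9 − 5 = -18, attained at (-2, -3).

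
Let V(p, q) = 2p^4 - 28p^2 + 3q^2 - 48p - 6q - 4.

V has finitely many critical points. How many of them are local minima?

V separates as a function of p plus a function of q, so ∇V=0 decouples.
∂V/∂p = 8(p - 3)(p + 1)(p + 2) = 0 at p ∈ {-2, -1, 3}; ∂V/∂q = 6(q - 1) = 0 at q ∈ {1}.
The Hessian is diagonal: diag(V_pp, V_qq). Second derivatives: V_pp(-2)=40, V_pp(-1)=-32, V_pp(3)=160; V_qq(1)=6.
Local minima occur where both diagonal entries positive: (-2, 1), (3, 1). Count: 2.

2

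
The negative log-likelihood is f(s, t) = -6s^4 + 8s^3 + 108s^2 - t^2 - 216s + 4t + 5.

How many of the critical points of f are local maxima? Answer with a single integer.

f separates as a function of s plus a function of t, so ∇f=0 decouples.
∂f/∂s = -24(s - 3)(s - 1)(s + 3) = 0 at s ∈ {-3, 1, 3}; ∂f/∂t = -2(t - 2) = 0 at t ∈ {2}.
The Hessian is diagonal: diag(f_ss, f_tt). Second derivatives: f_ss(-3)=-576, f_ss(1)=192, f_ss(3)=-288; f_tt(2)=-2.
Local maxima occur where both diagonal entries negative: (-3, 2), (3, 2). Count: 2.

2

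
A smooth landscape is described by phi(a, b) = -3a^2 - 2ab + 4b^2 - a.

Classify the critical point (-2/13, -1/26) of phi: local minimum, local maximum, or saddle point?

The Hessian of phi is constant: H = [[-6, -2], [-2, 8]].
det(H) = (-6)·8 − (-2)² = -52.
Since det(H) < 0, H is indefinite and the critical point is a saddle point.

saddle point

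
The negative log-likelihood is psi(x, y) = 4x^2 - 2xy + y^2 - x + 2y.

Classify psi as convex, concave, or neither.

psi is quadratic, so its Hessian is the constant matrix H = [[8, -2], [-2, 2]].
det(H) = 12, tr(H) = 10.
det(H) > 0 and tr(H) > 0, so H is positive definite everywhere: convex.

convex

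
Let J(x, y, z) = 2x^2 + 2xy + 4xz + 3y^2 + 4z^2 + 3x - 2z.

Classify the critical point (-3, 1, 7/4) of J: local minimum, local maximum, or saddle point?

The Hessian is constant: H = [[4, 2, 4], [2, 6, 0], [4, 0, 8]].
Leading principal minors: Δ₁ = 4, Δ₂ = 20, Δ₃ = 64.
All leading minors are positive, so H is positive definite: a local minimum.

local minimum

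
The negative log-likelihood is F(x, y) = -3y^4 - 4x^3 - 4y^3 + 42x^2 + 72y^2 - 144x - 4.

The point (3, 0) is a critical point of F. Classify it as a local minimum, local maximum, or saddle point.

The mixed partial ∂²F/∂x∂y is 0, so the Hessian at any point is diag(F_xx, F_yy) = diag(12(-2x + 7), 12(-3y^2 - 2y + 12)).
At (3, 0): H = diag(12, 144).
Both eigenvalues are positive, so H is positive definite: a local minimum.

local minimum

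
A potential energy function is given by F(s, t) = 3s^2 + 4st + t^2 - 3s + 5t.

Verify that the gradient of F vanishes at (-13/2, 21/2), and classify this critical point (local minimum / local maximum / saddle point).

∇F = (6s + 4t - 3, 4s + 2t + 5); substituting (-13/2, 21/2) gives ∇F = (0, 0), so (-13/2, 21/2) is indeed a critical point.
The Hessian of F is constant: H = [[6, 4], [4, 2]].
det(H) = 6·2 − 4² = -4.
Since det(H) < 0, H is indefinite and the critical point is a saddle point.

saddle point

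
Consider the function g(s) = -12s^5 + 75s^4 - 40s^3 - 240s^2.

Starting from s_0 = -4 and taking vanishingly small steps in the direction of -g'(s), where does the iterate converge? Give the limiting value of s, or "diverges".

g'(s) = -60s(s - 4)(s - 2)(s + 1), so g'(-4) = -34560.
Gradient descent moves in the -g' direction, i.e. s is increasing.
The nearest critical point in that direction is s = -1, where g'' = 900 > 0 (a local minimum). The iterate converges there.

-1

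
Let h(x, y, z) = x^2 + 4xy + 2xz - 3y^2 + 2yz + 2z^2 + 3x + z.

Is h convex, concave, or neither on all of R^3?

h is quadratic, so its Hessian is the constant matrix H = [[2, 4, 2], [4, -6, 2], [2, 2, 4]].
Leading principal minors: 2, -28, -64.
Neither pattern holds ⇒ H is indefinite ⇒ neither convex nor concave.

neither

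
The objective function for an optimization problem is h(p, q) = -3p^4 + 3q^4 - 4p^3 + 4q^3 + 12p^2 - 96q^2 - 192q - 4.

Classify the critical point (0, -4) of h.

local minimum

The mixed partial ∂²h/∂p∂q is 0, so the Hessian at any point is diag(h_pp, h_qq) = diag(12(-3p^2 - 2p + 2), 12(3q^2 + 2q - 16)).
At (0, -4): H = diag(24, 288).
Both eigenvalues are positive, so H is positive definite: a local minimum.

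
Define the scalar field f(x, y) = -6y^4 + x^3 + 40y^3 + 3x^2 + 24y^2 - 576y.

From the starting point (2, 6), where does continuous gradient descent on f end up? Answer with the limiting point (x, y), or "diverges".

f is separable, so gradient descent decouples: x follows -∂f/∂x, y follows -∂f/∂y.
∂f/∂x = 3x(x + 2); at x=2 this is 24, so x decreases.
∂f/∂y = -24(y - 4)(y - 3)(y + 2); at y=6 this is -1152, so y increases.
The y-coordinate has no critical point in that direction and runs off to infinity.

diverges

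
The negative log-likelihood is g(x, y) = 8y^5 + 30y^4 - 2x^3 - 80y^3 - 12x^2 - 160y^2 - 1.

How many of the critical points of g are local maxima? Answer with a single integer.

2

g separates as a function of x plus a function of y, so ∇g=0 decouples.
∂g/∂x = -6x(x + 4) = 0 at x ∈ {-4, 0}; ∂g/∂y = 40y(y - 2)(y + 1)(y + 4) = 0 at y ∈ {-4, -1, 0, 2}.
The Hessian is diagonal: diag(g_xx, g_yy). Second derivatives: g_xx(-4)=24, g_xx(0)=-24; g_yy(-4)=-2880, g_yy(-1)=360, g_yy(0)=-320, g_yy(2)=1440.
Local maxima occur where both diagonal entries negative: (0, -4), (0, 0). Count: 2.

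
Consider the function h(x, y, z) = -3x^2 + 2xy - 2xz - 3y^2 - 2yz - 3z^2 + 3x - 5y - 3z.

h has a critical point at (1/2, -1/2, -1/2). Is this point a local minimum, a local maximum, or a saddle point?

local maximum

The Hessian is constant: H = [[-6, 2, -2], [2, -6, -2], [-2, -2, -6]].
Leading principal minors: Δ₁ = -6, Δ₂ = 32, Δ₃ = -128.
The minors alternate sign starting negative (−, +, −), so H is negative definite: a local maximum.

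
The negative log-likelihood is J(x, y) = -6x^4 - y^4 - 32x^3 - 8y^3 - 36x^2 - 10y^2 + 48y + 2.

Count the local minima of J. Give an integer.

1

J separates as a function of x plus a function of y, so ∇J=0 decouples.
∂J/∂x = -24x(x + 1)(x + 3) = 0 at x ∈ {-3, -1, 0}; ∂J/∂y = -4(y - 1)(y + 3)(y + 4) = 0 at y ∈ {-4, -3, 1}.
The Hessian is diagonal: diag(J_xx, J_yy). Second derivatives: J_xx(-3)=-144, J_xx(-1)=48, J_xx(0)=-72; J_yy(-4)=-20, J_yy(-3)=16, J_yy(1)=-80.
Local minima occur where both diagonal entries positive: (-1, -3). Count: 1.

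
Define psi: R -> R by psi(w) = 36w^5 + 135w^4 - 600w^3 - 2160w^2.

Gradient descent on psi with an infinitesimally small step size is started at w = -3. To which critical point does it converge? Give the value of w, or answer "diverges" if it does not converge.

-2

psi'(w) = 180w(w - 3)(w + 2)(w + 4), so psi'(-3) = -3240.
Gradient descent moves in the -psi' direction, i.e. w is increasing.
The nearest critical point in that direction is w = -2, where psi'' = 3600 > 0 (a local minimum). The iterate converges there.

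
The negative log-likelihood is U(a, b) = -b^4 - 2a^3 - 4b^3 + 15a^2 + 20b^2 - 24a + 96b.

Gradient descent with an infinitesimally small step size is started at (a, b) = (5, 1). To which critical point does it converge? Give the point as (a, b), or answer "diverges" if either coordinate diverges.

U is separable, so gradient descent decouples: a follows -∂U/∂a, b follows -∂U/∂b.
∂U/∂a = -6(a - 4)(a - 1); at a=5 this is -24, so a increases.
∂U/∂b = -4(b - 3)(b + 2)(b + 4); at b=1 this is 120, so b decreases.
The a-coordinate has no critical point in that direction and runs off to infinity.

diverges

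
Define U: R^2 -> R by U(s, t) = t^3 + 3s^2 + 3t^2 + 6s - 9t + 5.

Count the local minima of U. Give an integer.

U separates as a function of s plus a function of t, so ∇U=0 decouples.
∂U/∂s = 6(s + 1) = 0 at s ∈ {-1}; ∂U/∂t = 3(t - 1)(t + 3) = 0 at t ∈ {-3, 1}.
The Hessian is diagonal: diag(U_ss, U_tt). Second derivatives: U_ss(-1)=6; U_tt(-3)=-12, U_tt(1)=12.
Local minima occur where both diagonal entries positive: (-1, 1). Count: 1.

1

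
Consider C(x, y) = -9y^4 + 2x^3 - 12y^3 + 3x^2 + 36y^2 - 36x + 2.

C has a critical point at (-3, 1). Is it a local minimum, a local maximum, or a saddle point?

local maximum

The mixed partial ∂²C/∂x∂y is 0, so the Hessian at any point is diag(C_xx, C_yy) = diag(6(2x + 1), 36(-3y^2 - 2y + 2)).
At (-3, 1): H = diag(-30, -108).
Both eigenvalues are negative, so H is negative definite: a local maximum.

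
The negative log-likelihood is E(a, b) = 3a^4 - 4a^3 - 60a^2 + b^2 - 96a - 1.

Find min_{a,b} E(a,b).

E(a,b) separates as P(a) + Q(b) − 1, so its minimum is min P + min Q − 1.
P'(a) = 12(a - 4)(a + 1)(a + 2) vanishes at a ∈ {-2, -1, 4}; Q'(b) = 2b vanishes at b ∈ {0}.
Local minima of P (where P''>0): P(-2)=32, P(4)=-832. Local minima of Q: Q(0)=0.
So the global minimum of E is P(4) + Q(0) − 1 = -832 + 0 − 1 = -833, attained at (4, 0).

-833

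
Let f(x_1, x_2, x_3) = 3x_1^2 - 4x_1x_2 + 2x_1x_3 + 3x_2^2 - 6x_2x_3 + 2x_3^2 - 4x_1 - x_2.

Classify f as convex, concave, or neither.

f is quadratic, so its Hessian is the constant matrix H = [[6, -4, 2], [-4, 6, -6], [2, -6, 4]].
Leading principal minors: 6, 20, -64.
Neither pattern holds ⇒ H is indefinite ⇒ neither convex nor concave.

neither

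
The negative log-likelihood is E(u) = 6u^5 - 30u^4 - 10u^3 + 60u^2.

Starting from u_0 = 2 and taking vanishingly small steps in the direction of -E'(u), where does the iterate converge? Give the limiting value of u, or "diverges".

E'(u) = 30u(u - 4)(u - 1)(u + 1), so E'(2) = -360.
Gradient descent moves in the -E' direction, i.e. u is increasing.
The nearest critical point in that direction is u = 4, where E'' = 1800 > 0 (a local minimum). The iterate converges there.

4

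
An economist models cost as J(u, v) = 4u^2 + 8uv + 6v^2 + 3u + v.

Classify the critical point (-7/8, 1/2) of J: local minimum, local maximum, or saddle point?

local minimum

The Hessian of J is constant: H = [[8, 8], [8, 12]].
det(H) = 8·12 − 8² = 32.
det(H) > 0 and tr(H) = 20 > 0, so H is positive definite and the point is a local minimum.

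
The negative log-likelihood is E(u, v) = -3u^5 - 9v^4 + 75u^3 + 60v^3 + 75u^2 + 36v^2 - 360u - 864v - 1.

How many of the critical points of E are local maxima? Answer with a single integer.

E separates as a function of u plus a function of v, so ∇E=0 decouples.
∂E/∂u = -15(u - 4)(u - 1)(u + 2)(u + 3) = 0 at u ∈ {-3, -2, 1, 4}; ∂E/∂v = -36(v - 4)(v - 3)(v + 2) = 0 at v ∈ {-2, 3, 4}.
The Hessian is diagonal: diag(E_uu, E_vv). Second derivatives: E_uu(-3)=420, E_uu(-2)=-270, E_uu(1)=540, E_uu(4)=-1890; E_vv(-2)=-1080, E_vv(3)=180, E_vv(4)=-216.
Local maxima occur where both diagonal entries negative: (-2, -2), (-2, 4), (4, -2), (4, 4). Count: 4.

4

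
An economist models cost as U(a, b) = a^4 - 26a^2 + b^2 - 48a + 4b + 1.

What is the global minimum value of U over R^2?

-355

U(a,b) separates as P(a) + Q(b) + 1, so its minimum is min P + min Q + 1.
P'(a) = 4(a - 4)(a + 1)(a + 3) vanishes at a ∈ {-3, -1, 4}; Q'(b) = 2b + 4 vanishes at b ∈ {-2}.
Local minima of P (where P''>0): P(-3)=-9, P(4)=-352. Local minima of Q: Q(-2)=-4.
So the global minimum of U is P(4) + Q(-2) + 1 = -352 − 4 + 1 = -355, attained at (4, -2).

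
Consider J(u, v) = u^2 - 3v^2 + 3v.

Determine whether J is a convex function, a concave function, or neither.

neither

J is quadratic, so its Hessian is the constant matrix H = [[2, 0], [0, -6]].
det(H) = -12, tr(H) = -4.
det(H) < 0, so H is indefinite: neither convex nor concave.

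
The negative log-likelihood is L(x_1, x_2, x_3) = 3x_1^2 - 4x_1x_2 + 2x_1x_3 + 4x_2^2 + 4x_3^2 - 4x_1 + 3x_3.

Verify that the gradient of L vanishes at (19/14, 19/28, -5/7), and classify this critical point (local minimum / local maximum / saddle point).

∇L = (6x_1 - 4x_2 + 2x_3 - 4, -4x_1 + 8x_2, 2x_1 + 8x_3 + 3); substituting (19/14, 19/28, -5/7) gives ∇L = (0, 0, 0), so (19/14, 19/28, -5/7) is indeed a critical point.
The Hessian is constant: H = [[6, -4, 2], [-4, 8, 0], [2, 0, 8]].
Leading principal minors: Δ₁ = 6, Δ₂ = 32, Δ₃ = 224.
All leading minors are positive, so H is positive definite: a local minimum.

local minimum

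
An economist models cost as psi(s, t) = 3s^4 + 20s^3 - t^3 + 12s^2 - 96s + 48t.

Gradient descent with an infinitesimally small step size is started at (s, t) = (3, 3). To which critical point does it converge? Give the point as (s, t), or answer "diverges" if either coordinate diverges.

psi is separable, so gradient descent decouples: s follows -∂psi/∂s, t follows -∂psi/∂t.
∂psi/∂s = 12(s - 1)(s + 2)(s + 4); at s=3 this is 840, so s decreases.
∂psi/∂t = -3(t - 4)(t + 4); at t=3 this is 21, so t decreases.
s converges to its nearest critical value 1 (a local min of the s-part); t converges to -4. The iterate converges to (1, -4).

(1, -4)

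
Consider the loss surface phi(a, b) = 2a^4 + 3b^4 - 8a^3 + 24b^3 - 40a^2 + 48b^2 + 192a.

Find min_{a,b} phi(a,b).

-558

phi(a,b) separates as P(a) + Q(b), so its minimum is min P + min Q.
P'(a) = 8(a - 4)(a - 2)(a + 3) vanishes at a ∈ {-3, 2, 4}; Q'(b) = 12b(b + 2)(b + 4) vanishes at b ∈ {-4, -2, 0}.
Local minima of P (where P''>0): P(-3)=-558, P(4)=128. Local minima of Q: Q(-4)=0, Q(0)=0.
So the global minimum of phi is P(-3) + Q(-4) = -558 + 0 = -558, attained at (-3, -4).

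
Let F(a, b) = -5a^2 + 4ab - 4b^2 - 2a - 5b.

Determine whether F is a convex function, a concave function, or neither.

concave

F is quadratic, so its Hessian is the constant matrix H = [[-10, 4], [4, -8]].
det(H) = 64, tr(H) = -18.
det(H) > 0 and tr(H) < 0, so H is negative definite everywhere: concave.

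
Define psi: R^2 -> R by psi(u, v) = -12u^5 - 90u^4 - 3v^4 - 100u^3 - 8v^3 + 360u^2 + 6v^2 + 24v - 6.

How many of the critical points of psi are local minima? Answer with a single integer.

2

psi separates as a function of u plus a function of v, so ∇psi=0 decouples.
∂psi/∂u = -60u(u - 1)(u + 3)(u + 4) = 0 at u ∈ {-4, -3, 0, 1}; ∂psi/∂v = -12(v - 1)(v + 1)(v + 2) = 0 at v ∈ {-2, -1, 1}.
The Hessian is diagonal: diag(psi_uu, psi_vv). Second derivatives: psi_uu(-4)=1200, psi_uu(-3)=-720, psi_uu(0)=720, psi_uu(1)=-1200; psi_vv(-2)=-36, psi_vv(-1)=24, psi_vv(1)=-72.
Local minima occur where both diagonal entries positive: (-4, -1), (0, -1). Count: 2.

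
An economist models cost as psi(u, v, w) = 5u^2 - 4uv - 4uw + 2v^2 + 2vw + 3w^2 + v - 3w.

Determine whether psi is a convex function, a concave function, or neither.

convex

psi is quadratic, so its Hessian is the constant matrix H = [[10, -4, -4], [-4, 4, 2], [-4, 2, 6]].
Leading principal minors: 10, 24, 104.
All positive ⇒ H ≻ 0 ⇒ convex.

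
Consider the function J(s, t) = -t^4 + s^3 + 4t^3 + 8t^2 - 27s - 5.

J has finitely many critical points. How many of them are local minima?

J separates as a function of s plus a function of t, so ∇J=0 decouples.
∂J/∂s = 3(s - 3)(s + 3) = 0 at s ∈ {-3, 3}; ∂J/∂t = -4t(t - 4)(t + 1) = 0 at t ∈ {-1, 0, 4}.
The Hessian is diagonal: diag(J_ss, J_tt). Second derivatives: J_ss(-3)=-18, J_ss(3)=18; J_tt(-1)=-20, J_tt(0)=16, J_tt(4)=-80.
Local minima occur where both diagonal entries positive: (3, 0). Count: 1.

1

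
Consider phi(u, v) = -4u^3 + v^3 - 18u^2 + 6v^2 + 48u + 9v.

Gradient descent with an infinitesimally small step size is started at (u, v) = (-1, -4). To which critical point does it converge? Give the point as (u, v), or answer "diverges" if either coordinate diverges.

diverges

phi is separable, so gradient descent decouples: u follows -∂phi/∂u, v follows -∂phi/∂v.
∂phi/∂u = -12(u - 1)(u + 4); at u=-1 this is 72, so u decreases.
∂phi/∂v = 3(v + 1)(v + 3); at v=-4 this is 9, so v decreases.
The v-coordinate has no critical point in that direction and runs off to infinity.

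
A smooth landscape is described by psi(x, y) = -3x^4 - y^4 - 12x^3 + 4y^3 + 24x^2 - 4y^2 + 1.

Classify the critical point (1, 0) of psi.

The mixed partial ∂²psi/∂x∂y is 0, so the Hessian at any point is diag(psi_xx, psi_yy) = diag(12(-3x^2 - 6x + 4), 4(-3y^2 + 6y - 2)).
At (1, 0): H = diag(-60, -8).
Both eigenvalues are negative, so H is negative definite: a local maximum.

local maximum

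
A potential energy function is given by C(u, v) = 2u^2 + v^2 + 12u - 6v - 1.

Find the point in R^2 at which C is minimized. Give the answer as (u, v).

(-3, 3)

C(u,v) separates as P(u) + Q(v) − 1, so its minimum is min P + min Q − 1.
P'(u) = 4u + 12 vanishes at u ∈ {-3}; Q'(v) = 2v - 6 vanishes at v ∈ {3}.
Local minima of P (where P''>0): P(-3)=-18. Local minima of Q: Q(3)=-9.
So the global minimum of C is P(-3) + Q(3) − 1 = -18 − 9 − 1 = -28, attained at (-3, 3).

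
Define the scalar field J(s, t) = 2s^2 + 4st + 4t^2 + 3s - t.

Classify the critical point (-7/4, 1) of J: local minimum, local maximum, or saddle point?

The Hessian of J is constant: H = [[4, 4], [4, 8]].
det(H) = 4·8 − 4² = 16.
det(H) > 0 and tr(H) = 12 > 0, so H is positive definite and the point is a local minimum.

local minimum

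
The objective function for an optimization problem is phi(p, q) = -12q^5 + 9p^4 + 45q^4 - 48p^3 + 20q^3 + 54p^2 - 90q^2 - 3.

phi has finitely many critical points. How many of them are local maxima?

2

phi separates as a function of p plus a function of q, so ∇phi=0 decouples.
∂phi/∂p = 36p(p - 3)(p - 1) = 0 at p ∈ {0, 1, 3}; ∂phi/∂q = -60q(q - 3)(q - 1)(q + 1) = 0 at q ∈ {-1, 0, 1, 3}.
The Hessian is diagonal: diag(phi_pp, phi_qq). Second derivatives: phi_pp(0)=108, phi_pp(1)=-72, phi_pp(3)=216; phi_qq(-1)=480, phi_qq(0)=-180, phi_qq(1)=240, phi_qq(3)=-1440.
Local maxima occur where both diagonal entries negative: (1, 0), (1, 3). Count: 2.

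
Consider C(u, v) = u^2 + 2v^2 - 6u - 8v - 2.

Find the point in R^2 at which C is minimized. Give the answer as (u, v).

C(u,v) separates as P(u) + Q(v) − 2, so its minimum is min P + min Q − 2.
P'(u) = 2u - 6 vanishes at u ∈ {3}; Q'(v) = 4v - 8 vanishes at v ∈ {2}.
Local minima of P (where P''>0): P(3)=-9. Local minima of Q: Q(2)=-8.
So the global minimum of C is P(3) + Q(2) − 2 = -9 − 8 − 2 = -19, attained at (3, 2).

(3, 2)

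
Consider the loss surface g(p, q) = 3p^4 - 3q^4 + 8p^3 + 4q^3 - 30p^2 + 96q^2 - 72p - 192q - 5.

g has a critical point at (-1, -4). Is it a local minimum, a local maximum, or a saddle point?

The mixed partial ∂²g/∂p∂q is 0, so the Hessian at any point is diag(g_pp, g_qq) = diag(12(3p^2 + 4p - 5), 12(-3q^2 + 2q + 16)).
At (-1, -4): H = diag(-72, -480).
Both eigenvalues are negative, so H is negative definite: a local maximum.

local maximum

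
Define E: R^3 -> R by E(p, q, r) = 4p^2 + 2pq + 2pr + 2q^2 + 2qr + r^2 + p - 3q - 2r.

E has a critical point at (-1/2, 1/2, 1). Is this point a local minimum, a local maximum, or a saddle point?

The Hessian is constant: H = [[8, 2, 2], [2, 4, 2], [2, 2, 2]].
Leading principal minors: Δ₁ = 8, Δ₂ = 28, Δ₃ = 24.
All leading minors are positive, so H is positive definite: a local minimum.

local minimum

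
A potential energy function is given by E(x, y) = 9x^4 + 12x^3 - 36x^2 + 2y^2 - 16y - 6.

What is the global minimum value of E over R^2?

E(x,y) separates as P(x) + Q(y) − 6, so its minimum is min P + min Q − 6.
P'(x) = 36x(x - 1)(x + 2) vanishes at x ∈ {-2, 0, 1}; Q'(y) = 4y - 16 vanishes at y ∈ {4}.
Local minima of P (where P''>0): P(-2)=-96, P(1)=-15. Local minima of Q: Q(4)=-32.
So the global minimum of E is P(-2) + Q(4) − 6 = -96 − 32 − 6 = -134, attained at (-2, 4).

-134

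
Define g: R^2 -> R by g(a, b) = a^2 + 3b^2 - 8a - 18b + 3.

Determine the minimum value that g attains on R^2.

-40

g(a,b) separates as P(a) + Q(b) + 3, so its minimum is min P + min Q + 3.
P'(a) = 2a - 8 vanishes at a ∈ {4}; Q'(b) = 6b - 18 vanishes at b ∈ {3}.
Local minima of P (where P''>0): P(4)=-16. Local minima of Q: Q(3)=-27.
So the global minimum of g is P(4) + Q(3) + 3 = -16 − 27 + 3 = -40, attained at (4, 3).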